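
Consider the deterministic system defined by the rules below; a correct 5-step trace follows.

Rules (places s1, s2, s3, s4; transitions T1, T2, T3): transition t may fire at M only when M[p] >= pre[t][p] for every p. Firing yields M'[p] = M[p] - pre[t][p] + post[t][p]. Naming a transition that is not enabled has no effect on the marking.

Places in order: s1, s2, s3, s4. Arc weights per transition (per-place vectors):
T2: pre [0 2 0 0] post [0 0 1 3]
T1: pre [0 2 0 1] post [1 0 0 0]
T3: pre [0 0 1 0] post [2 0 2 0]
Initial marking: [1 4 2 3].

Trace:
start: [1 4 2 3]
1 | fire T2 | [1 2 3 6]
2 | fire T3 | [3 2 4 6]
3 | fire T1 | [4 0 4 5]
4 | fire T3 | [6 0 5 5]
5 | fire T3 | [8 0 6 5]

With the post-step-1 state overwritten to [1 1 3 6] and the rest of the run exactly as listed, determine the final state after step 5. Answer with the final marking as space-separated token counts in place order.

7 1 6 6

state after step 1 := [1 1 3 6]
2 | fire T3 | [3 1 4 6]
3 | fire T1 | [3 1 4 6]
4 | fire T3 | [5 1 5 6]
5 | fire T3 | [7 1 6 6]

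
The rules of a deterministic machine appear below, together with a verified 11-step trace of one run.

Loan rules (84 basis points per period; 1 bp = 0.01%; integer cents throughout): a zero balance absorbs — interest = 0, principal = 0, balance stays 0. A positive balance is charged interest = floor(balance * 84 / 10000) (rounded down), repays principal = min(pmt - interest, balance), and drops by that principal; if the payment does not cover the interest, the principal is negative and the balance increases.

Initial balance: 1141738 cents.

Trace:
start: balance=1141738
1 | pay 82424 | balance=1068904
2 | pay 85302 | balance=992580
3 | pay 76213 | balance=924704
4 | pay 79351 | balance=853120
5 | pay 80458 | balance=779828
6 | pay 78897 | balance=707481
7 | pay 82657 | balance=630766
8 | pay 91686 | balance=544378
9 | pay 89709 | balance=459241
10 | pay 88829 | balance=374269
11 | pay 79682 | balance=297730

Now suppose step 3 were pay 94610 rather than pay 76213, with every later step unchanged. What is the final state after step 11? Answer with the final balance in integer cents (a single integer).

278061

(re-executing from step 3 with the substitution; state before step 3: balance=992580)
3 | pay 94610 | balance=906307
4 | pay 79351 | balance=834568
5 | pay 80458 | balance=761120
6 | pay 78897 | balance=688616
7 | pay 82657 | balance=611743
8 | pay 91686 | balance=525195
9 | pay 89709 | balance=439897
10 | pay 88829 | balance=354763
11 | pay 79682 | balance=278061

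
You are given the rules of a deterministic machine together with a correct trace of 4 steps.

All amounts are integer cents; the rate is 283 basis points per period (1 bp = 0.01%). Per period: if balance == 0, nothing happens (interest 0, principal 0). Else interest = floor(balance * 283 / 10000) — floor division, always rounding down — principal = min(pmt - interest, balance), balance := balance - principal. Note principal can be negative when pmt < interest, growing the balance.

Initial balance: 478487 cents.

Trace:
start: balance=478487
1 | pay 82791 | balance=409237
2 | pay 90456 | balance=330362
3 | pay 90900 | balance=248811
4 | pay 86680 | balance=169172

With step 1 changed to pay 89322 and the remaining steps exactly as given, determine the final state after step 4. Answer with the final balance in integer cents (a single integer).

162070

(re-executing from step 1 with the substitution; state before step 1: balance=478487)
1 | pay 89322 | balance=402706
2 | pay 90456 | balance=323646
3 | pay 90900 | balance=241905
4 | pay 86680 | balance=162070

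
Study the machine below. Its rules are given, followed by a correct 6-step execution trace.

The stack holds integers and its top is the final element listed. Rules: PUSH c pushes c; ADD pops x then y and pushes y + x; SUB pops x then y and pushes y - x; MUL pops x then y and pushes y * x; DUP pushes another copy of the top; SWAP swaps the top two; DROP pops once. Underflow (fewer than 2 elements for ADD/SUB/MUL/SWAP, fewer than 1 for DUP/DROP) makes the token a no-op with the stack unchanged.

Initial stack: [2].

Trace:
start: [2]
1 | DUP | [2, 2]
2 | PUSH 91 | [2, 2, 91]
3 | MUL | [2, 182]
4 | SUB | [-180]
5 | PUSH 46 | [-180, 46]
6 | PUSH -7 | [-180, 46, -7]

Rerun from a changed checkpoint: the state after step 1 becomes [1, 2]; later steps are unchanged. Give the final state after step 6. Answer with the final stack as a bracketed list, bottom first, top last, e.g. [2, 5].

[-181, 46, -7]

state after step 1 := [1, 2]
2 | PUSH 91 | [1, 2, 91]
3 | MUL | [1, 182]
4 | SUB | [-181]
5 | PUSH 46 | [-181, 46]
6 | PUSH -7 | [-181, 46, -7]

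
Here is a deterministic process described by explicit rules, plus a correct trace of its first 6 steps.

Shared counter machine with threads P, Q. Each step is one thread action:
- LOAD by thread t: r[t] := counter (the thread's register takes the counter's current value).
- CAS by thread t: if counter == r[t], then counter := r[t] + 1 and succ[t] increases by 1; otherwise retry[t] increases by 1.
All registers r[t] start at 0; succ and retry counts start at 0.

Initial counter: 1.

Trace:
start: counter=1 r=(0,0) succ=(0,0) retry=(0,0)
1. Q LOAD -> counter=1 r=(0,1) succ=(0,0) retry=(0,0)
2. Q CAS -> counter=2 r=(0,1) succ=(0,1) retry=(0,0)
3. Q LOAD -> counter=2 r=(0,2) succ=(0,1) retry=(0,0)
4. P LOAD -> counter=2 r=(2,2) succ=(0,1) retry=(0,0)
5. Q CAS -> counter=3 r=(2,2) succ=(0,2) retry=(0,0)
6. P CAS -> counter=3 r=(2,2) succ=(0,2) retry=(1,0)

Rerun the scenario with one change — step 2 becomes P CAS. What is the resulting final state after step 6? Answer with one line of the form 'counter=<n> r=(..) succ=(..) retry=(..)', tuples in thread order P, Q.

(re-executing from step 2 with the substitution; state before step 2: counter=1 r=(0,1) succ=(0,0) retry=(0,0))
2. P CAS -> counter=1 r=(0,1) succ=(0,0) retry=(1,0)
3. Q LOAD -> counter=1 r=(0,1) succ=(0,0) retry=(1,0)
4. P LOAD -> counter=1 r=(1,1) succ=(0,0) retry=(1,0)
5. Q CAS -> counter=2 r=(1,1) succ=(0,1) retry=(1,0)
6. P CAS -> counter=2 r=(1,1) succ=(0,1) retry=(2,0)

counter=2 r=(1,1) succ=(0,1) retry=(2,0)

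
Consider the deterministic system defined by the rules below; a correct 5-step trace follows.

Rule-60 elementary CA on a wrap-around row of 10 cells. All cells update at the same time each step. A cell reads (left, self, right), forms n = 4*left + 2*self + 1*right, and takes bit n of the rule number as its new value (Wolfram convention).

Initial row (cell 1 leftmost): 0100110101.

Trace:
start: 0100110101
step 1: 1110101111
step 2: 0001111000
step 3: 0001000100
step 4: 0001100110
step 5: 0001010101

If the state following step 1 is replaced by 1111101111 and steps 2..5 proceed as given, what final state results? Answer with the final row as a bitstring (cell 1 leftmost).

0000010001

state after step 1 := 1111101111
step 2: 0000011000
step 3: 0000010100
step 4: 0000011110
step 5: 0000010001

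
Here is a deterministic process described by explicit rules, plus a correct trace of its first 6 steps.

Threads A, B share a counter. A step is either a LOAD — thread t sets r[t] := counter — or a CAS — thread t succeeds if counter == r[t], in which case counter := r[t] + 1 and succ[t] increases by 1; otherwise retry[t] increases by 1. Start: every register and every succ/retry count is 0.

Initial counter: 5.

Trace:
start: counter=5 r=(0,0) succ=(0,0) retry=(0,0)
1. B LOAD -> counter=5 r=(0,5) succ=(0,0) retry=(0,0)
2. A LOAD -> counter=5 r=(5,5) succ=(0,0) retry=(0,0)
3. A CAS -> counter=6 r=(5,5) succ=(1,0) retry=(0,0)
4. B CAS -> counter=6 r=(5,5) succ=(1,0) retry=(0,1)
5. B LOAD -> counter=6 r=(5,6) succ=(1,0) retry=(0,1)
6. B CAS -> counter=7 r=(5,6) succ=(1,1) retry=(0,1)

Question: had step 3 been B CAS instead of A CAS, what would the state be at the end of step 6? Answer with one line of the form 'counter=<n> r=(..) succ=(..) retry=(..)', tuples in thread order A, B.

counter=7 r=(5,6) succ=(0,2) retry=(0,1)

(re-executing from step 3 with the substitution; state before step 3: counter=5 r=(5,5) succ=(0,0) retry=(0,0))
3. B CAS -> counter=6 r=(5,5) succ=(0,1) retry=(0,0)
4. B CAS -> counter=6 r=(5,5) succ=(0,1) retry=(0,1)
5. B LOAD -> counter=6 r=(5,6) succ=(0,1) retry=(0,1)
6. B CAS -> counter=7 r=(5,6) succ=(0,2) retry=(0,1)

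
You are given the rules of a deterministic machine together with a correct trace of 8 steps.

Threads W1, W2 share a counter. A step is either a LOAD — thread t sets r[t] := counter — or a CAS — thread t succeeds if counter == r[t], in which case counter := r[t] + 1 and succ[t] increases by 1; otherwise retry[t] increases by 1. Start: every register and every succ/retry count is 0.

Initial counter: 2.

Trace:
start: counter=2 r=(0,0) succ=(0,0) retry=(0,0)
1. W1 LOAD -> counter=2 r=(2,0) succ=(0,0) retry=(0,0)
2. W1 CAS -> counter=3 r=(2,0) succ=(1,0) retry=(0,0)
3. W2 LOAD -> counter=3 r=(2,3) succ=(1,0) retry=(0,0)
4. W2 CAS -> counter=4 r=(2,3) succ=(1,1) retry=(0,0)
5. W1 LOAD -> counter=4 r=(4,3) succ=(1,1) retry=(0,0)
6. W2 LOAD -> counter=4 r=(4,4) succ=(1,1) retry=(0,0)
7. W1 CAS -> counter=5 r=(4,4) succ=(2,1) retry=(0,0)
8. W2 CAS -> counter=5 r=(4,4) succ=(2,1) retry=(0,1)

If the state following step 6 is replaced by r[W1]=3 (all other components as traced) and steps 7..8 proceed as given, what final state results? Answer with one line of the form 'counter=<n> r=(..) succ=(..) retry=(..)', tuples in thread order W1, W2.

counter=5 r=(3,4) succ=(1,2) retry=(1,0)

state after step 6 := counter=4 r=(3,4) succ=(1,1) retry=(0,0)
7. W1 CAS -> counter=4 r=(3,4) succ=(1,1) retry=(1,0)
8. W2 CAS -> counter=5 r=(3,4) succ=(1,2) retry=(1,0)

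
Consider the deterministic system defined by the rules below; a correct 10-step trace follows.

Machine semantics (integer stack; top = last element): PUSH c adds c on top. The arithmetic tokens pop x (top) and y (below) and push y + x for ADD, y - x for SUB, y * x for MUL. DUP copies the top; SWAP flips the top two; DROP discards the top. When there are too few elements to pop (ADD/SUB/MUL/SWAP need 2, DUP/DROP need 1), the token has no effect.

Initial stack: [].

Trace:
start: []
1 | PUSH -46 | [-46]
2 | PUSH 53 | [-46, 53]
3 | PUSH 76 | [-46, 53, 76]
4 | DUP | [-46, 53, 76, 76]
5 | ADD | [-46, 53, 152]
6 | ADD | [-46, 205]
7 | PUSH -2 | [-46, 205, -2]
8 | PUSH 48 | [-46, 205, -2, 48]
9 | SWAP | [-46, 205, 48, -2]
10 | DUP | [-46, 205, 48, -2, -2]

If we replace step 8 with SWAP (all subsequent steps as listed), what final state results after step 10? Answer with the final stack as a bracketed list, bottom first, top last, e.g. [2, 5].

[-46, 205, -2, -2]

(re-executing from step 8 with the substitution; state before step 8: [-46, 205, -2])
8 | SWAP | [-46, -2, 205]
9 | SWAP | [-46, 205, -2]
10 | DUP | [-46, 205, -2, -2]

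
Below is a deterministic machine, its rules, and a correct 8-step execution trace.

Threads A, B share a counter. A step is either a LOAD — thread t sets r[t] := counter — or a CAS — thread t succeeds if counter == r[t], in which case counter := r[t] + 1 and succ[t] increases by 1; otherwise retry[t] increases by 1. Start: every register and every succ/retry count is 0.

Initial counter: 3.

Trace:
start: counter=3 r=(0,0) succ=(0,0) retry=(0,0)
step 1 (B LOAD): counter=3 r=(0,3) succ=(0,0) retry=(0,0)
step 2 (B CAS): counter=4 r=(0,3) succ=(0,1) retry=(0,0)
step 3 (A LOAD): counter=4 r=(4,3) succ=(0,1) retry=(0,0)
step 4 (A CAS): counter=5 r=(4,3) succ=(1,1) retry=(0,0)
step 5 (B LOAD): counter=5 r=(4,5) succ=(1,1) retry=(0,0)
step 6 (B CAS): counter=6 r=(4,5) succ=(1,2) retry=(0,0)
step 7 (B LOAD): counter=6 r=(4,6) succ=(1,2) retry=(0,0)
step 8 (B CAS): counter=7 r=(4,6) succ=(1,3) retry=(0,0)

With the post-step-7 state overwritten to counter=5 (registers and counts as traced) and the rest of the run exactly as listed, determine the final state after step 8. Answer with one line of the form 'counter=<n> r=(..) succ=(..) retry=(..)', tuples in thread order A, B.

state after step 7 := counter=5 r=(4,6) succ=(1,2) retry=(0,0)
step 8 (B CAS): counter=5 r=(4,6) succ=(1,2) retry=(0,1)

counter=5 r=(4,6) succ=(1,2) retry=(0,1)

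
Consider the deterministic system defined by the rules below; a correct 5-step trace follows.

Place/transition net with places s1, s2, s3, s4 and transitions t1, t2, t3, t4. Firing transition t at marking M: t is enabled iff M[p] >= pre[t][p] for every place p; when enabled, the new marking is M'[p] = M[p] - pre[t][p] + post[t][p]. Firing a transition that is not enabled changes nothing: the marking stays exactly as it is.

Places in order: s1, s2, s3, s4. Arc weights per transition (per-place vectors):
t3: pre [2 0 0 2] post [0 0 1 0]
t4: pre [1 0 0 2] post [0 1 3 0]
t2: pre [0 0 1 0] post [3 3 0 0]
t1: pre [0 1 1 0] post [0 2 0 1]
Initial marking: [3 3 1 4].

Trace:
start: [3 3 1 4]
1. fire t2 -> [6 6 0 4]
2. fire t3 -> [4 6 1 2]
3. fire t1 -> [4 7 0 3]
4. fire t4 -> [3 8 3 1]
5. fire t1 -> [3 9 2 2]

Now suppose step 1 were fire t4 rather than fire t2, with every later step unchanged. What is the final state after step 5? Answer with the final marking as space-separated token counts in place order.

0 6 3 2

(re-executing from step 1 with the substitution; state before step 1: [3 3 1 4])
1. fire t4 -> [2 4 4 2]
2. fire t3 -> [0 4 5 0]
3. fire t1 -> [0 5 4 1]
4. fire t4 -> [0 5 4 1]
5. fire t1 -> [0 6 3 2]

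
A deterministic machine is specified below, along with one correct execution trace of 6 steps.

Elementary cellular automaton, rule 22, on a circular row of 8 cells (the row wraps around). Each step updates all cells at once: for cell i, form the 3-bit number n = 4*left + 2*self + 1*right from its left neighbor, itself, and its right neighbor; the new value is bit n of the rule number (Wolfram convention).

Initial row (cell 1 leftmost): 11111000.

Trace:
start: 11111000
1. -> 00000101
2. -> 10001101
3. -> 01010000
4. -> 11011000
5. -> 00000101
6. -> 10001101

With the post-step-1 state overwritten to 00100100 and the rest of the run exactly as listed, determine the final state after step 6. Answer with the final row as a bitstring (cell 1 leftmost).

state after step 1 := 00100100
2. -> 01111110
3. -> 10000001
4. -> 01000010
5. -> 11100111
6. -> 00011000

00011000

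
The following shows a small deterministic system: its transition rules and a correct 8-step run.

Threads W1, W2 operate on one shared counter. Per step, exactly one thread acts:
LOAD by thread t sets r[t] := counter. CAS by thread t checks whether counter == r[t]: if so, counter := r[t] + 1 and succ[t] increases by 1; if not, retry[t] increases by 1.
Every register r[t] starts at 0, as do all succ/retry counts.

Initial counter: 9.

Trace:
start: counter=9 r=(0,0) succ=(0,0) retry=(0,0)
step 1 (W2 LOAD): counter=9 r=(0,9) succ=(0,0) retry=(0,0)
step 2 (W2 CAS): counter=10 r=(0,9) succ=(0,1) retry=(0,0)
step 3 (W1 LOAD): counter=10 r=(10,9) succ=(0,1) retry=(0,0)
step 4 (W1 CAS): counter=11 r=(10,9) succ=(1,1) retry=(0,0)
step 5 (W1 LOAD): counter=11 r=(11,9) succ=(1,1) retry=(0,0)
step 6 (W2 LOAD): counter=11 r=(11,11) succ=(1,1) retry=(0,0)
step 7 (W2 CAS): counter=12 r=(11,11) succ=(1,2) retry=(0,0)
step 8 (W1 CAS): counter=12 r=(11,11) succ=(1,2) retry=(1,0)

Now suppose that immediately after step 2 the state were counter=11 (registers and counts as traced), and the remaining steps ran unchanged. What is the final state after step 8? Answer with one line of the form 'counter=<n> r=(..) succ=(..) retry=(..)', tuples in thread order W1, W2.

state after step 2 := counter=11 r=(0,9) succ=(0,1) retry=(0,0)
step 3 (W1 LOAD): counter=11 r=(11,9) succ=(0,1) retry=(0,0)
step 4 (W1 CAS): counter=12 r=(11,9) succ=(1,1) retry=(0,0)
step 5 (W1 LOAD): counter=12 r=(12,9) succ=(1,1) retry=(0,0)
step 6 (W2 LOAD): counter=12 r=(12,12) succ=(1,1) retry=(0,0)
step 7 (W2 CAS): counter=13 r=(12,12) succ=(1,2) retry=(0,0)
step 8 (W1 CAS): counter=13 r=(12,12) succ=(1,2) retry=(1,0)

counter=13 r=(12,12) succ=(1,2) retry=(1,0)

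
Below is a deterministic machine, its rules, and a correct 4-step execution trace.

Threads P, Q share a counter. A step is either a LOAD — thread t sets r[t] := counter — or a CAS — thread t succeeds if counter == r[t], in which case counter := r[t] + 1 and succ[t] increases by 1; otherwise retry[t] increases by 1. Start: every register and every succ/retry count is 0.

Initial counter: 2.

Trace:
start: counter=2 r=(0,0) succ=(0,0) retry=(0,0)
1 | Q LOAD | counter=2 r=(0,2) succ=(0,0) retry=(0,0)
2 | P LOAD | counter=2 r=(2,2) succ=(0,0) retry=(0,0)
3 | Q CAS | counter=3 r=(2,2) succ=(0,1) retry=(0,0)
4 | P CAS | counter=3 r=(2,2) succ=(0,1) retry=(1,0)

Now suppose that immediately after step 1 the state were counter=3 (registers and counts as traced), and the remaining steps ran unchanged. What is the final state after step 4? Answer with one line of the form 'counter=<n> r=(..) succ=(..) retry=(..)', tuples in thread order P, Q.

state after step 1 := counter=3 r=(0,2) succ=(0,0) retry=(0,0)
2 | P LOAD | counter=3 r=(3,2) succ=(0,0) retry=(0,0)
3 | Q CAS | counter=3 r=(3,2) succ=(0,0) retry=(0,1)
4 | P CAS | counter=4 r=(3,2) succ=(1,0) retry=(0,1)

counter=4 r=(3,2) succ=(1,0) retry=(0,1)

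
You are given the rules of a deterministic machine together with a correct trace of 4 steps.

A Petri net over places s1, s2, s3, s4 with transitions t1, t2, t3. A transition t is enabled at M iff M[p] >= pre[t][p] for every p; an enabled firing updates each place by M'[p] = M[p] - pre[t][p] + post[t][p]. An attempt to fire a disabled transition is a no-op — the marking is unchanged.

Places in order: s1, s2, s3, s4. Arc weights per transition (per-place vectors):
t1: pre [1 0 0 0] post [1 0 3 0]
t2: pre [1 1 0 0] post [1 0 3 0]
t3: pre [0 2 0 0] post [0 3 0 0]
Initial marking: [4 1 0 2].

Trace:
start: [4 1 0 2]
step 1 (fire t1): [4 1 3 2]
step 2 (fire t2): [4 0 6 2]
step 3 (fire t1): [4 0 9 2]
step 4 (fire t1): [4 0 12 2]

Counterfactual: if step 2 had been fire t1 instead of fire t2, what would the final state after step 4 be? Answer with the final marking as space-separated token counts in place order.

(re-executing from step 2 with the substitution; state before step 2: [4 1 3 2])
step 2 (fire t1): [4 1 6 2]
step 3 (fire t1): [4 1 9 2]
step 4 (fire t1): [4 1 12 2]

4 1 12 2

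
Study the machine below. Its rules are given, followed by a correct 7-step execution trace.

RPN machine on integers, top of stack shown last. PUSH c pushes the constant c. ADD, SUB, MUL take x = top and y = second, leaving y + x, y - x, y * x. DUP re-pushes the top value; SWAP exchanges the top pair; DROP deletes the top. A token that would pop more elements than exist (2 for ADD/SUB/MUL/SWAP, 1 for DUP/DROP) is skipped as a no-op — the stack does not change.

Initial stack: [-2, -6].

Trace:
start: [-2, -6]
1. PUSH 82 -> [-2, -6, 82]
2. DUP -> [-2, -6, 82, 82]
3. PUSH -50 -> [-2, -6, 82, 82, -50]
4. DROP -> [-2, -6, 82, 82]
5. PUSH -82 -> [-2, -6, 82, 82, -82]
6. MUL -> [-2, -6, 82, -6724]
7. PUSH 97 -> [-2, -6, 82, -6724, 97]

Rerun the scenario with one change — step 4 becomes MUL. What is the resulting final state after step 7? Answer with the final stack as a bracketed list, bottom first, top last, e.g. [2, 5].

[-2, -6, 82, 336200, 97]

(re-executing from step 4 with the substitution; state before step 4: [-2, -6, 82, 82, -50])
4. MUL -> [-2, -6, 82, -4100]
5. PUSH -82 -> [-2, -6, 82, -4100, -82]
6. MUL -> [-2, -6, 82, 336200]
7. PUSH 97 -> [-2, -6, 82, 336200, 97]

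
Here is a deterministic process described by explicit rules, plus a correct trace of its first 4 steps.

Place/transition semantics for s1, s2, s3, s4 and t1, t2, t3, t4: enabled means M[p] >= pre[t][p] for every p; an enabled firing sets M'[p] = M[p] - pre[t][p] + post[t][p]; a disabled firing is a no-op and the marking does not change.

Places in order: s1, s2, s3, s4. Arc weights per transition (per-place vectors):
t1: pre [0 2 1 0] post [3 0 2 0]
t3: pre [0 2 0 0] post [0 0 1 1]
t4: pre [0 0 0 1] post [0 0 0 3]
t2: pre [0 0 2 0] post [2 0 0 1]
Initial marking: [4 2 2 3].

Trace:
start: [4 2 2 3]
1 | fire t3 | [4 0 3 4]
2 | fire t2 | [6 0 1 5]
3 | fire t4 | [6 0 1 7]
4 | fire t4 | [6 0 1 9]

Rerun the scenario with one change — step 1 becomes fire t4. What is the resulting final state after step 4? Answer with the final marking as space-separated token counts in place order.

6 2 0 10

(re-executing from step 1 with the substitution; state before step 1: [4 2 2 3])
1 | fire t4 | [4 2 2 5]
2 | fire t2 | [6 2 0 6]
3 | fire t4 | [6 2 0 8]
4 | fire t4 | [6 2 0 10]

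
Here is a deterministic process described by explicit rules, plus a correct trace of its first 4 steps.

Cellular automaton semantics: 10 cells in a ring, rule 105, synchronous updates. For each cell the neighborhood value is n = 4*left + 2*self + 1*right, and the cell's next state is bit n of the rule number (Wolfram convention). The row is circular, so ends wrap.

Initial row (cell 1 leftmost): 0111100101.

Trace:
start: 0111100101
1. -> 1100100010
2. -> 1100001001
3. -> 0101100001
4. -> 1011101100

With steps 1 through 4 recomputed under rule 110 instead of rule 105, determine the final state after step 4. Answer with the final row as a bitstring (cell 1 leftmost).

1001011001

(re-executing steps 1..4 under rule 110; state before step 1: 0111100101)
1. -> 1100101111
2. -> 0101111000
3. -> 1111001000
4. -> 1001011001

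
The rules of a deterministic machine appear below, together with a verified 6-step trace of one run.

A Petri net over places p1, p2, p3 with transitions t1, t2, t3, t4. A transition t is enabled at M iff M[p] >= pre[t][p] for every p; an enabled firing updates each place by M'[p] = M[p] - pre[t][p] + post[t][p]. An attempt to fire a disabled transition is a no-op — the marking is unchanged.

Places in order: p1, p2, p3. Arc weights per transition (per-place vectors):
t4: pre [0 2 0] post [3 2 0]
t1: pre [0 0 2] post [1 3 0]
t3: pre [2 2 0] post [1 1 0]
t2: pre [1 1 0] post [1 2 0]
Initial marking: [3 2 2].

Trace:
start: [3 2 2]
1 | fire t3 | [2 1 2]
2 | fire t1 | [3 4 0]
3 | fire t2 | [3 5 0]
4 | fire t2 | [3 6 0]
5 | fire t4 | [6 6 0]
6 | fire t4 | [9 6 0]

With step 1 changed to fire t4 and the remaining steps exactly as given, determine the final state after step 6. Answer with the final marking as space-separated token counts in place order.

13 7 0

(re-executing from step 1 with the substitution; state before step 1: [3 2 2])
1 | fire t4 | [6 2 2]
2 | fire t1 | [7 5 0]
3 | fire t2 | [7 6 0]
4 | fire t2 | [7 7 0]
5 | fire t4 | [10 7 0]
6 | fire t4 | [13 7 0]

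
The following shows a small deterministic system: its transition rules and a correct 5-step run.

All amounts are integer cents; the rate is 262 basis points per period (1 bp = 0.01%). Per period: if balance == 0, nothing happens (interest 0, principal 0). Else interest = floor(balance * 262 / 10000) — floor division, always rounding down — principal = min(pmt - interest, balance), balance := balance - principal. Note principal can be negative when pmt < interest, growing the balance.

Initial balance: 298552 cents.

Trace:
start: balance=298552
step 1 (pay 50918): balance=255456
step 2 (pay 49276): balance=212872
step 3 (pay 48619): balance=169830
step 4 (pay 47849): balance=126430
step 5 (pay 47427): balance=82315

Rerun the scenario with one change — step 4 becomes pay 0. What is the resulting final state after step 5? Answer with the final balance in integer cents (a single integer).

(re-executing from step 4 with the substitution; state before step 4: balance=169830)
step 4 (pay 0): balance=174279
step 5 (pay 47427): balance=131418

131418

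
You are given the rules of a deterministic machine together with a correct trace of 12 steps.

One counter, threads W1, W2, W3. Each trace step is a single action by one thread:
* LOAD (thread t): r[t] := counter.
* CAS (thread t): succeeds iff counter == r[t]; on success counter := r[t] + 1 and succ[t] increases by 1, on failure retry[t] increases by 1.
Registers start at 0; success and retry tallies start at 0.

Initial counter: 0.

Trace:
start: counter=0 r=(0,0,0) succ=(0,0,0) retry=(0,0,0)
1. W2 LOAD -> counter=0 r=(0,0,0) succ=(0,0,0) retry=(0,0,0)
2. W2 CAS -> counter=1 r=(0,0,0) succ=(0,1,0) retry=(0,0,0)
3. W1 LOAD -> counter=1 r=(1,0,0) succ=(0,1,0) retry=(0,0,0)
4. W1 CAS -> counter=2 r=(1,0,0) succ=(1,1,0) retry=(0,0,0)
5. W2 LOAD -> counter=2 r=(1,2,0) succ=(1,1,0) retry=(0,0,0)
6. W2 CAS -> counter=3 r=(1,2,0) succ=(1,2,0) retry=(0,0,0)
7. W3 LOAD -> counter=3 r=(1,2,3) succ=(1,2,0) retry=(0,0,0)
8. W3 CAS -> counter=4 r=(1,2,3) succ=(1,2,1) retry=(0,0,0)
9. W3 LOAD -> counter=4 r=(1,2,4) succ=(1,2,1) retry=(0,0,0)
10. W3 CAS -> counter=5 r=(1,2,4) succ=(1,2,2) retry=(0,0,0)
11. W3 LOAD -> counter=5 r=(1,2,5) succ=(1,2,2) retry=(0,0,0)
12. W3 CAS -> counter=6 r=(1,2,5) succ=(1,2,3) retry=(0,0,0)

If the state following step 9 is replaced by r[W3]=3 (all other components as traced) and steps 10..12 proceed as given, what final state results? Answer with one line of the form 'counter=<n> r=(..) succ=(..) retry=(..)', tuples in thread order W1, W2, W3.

state after step 9 := counter=4 r=(1,2,3) succ=(1,2,1) retry=(0,0,0)
10. W3 CAS -> counter=4 r=(1,2,3) succ=(1,2,1) retry=(0,0,1)
11. W3 LOAD -> counter=4 r=(1,2,4) succ=(1,2,1) retry=(0,0,1)
12. W3 CAS -> counter=5 r=(1,2,4) succ=(1,2,2) retry=(0,0,1)

counter=5 r=(1,2,4) succ=(1,2,2) retry=(0,0,1)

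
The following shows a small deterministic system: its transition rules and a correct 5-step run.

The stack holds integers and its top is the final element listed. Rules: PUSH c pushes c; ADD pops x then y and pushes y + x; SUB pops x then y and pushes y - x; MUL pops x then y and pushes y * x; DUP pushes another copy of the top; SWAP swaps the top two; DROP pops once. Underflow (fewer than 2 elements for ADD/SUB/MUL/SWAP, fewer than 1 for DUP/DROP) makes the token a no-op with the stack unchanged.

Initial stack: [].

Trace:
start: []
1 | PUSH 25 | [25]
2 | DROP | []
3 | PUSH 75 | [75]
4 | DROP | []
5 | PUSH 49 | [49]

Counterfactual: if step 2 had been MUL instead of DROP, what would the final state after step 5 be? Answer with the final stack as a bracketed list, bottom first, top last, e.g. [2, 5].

(re-executing from step 2 with the substitution; state before step 2: [25])
2 | MUL | [25]
3 | PUSH 75 | [25, 75]
4 | DROP | [25]
5 | PUSH 49 | [25, 49]

[25, 49]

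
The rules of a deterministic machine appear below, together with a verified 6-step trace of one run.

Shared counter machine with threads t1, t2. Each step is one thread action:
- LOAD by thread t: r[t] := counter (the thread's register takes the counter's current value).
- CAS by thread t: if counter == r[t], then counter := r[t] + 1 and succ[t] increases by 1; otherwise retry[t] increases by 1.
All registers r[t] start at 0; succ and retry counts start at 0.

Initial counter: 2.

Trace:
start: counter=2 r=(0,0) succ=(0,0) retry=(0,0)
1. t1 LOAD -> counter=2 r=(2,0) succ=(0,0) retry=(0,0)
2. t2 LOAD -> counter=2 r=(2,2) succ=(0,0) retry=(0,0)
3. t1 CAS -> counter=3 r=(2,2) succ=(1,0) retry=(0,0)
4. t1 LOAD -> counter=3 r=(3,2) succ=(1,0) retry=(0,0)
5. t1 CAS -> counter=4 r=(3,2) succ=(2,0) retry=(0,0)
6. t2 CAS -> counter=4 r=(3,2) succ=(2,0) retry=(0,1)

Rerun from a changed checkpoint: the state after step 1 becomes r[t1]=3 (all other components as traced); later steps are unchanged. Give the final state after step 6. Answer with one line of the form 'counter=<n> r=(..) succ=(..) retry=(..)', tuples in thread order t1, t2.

state after step 1 := counter=2 r=(3,0) succ=(0,0) retry=(0,0)
2. t2 LOAD -> counter=2 r=(3,2) succ=(0,0) retry=(0,0)
3. t1 CAS -> counter=2 r=(3,2) succ=(0,0) retry=(1,0)
4. t1 LOAD -> counter=2 r=(2,2) succ=(0,0) retry=(1,0)
5. t1 CAS -> counter=3 r=(2,2) succ=(1,0) retry=(1,0)
6. t2 CAS -> counter=3 r=(2,2) succ=(1,0) retry=(1,1)

counter=3 r=(2,2) succ=(1,0) retry=(1,1)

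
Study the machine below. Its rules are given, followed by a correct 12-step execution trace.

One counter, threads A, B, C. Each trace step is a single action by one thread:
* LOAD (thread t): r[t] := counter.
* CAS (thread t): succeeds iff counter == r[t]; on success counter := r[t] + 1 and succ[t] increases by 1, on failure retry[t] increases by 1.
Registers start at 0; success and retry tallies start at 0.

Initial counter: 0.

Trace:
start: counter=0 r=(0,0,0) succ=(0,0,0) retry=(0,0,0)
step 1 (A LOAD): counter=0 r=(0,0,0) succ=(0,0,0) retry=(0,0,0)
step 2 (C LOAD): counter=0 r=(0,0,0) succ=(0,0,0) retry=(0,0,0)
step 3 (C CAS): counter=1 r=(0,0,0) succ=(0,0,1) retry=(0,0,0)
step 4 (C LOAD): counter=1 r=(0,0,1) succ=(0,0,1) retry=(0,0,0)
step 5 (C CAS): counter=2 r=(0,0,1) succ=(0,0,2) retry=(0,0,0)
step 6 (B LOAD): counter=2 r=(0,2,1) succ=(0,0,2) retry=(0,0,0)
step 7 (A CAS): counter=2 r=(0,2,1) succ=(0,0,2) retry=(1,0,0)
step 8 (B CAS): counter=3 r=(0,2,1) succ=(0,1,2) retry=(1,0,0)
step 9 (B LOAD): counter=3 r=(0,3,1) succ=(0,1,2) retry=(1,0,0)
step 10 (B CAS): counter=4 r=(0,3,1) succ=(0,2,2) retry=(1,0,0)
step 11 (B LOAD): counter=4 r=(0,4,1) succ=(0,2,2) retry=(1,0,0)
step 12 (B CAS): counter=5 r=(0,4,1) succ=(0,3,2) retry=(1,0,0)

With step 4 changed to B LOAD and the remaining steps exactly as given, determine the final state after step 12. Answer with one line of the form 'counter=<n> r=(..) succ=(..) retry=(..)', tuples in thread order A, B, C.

counter=4 r=(0,3,0) succ=(0,3,1) retry=(1,0,1)

(re-executing from step 4 with the substitution; state before step 4: counter=1 r=(0,0,0) succ=(0,0,1) retry=(0,0,0))
step 4 (B LOAD): counter=1 r=(0,1,0) succ=(0,0,1) retry=(0,0,0)
step 5 (C CAS): counter=1 r=(0,1,0) succ=(0,0,1) retry=(0,0,1)
step 6 (B LOAD): counter=1 r=(0,1,0) succ=(0,0,1) retry=(0,0,1)
step 7 (A CAS): counter=1 r=(0,1,0) succ=(0,0,1) retry=(1,0,1)
step 8 (B CAS): counter=2 r=(0,1,0) succ=(0,1,1) retry=(1,0,1)
step 9 (B LOAD): counter=2 r=(0,2,0) succ=(0,1,1) retry=(1,0,1)
step 10 (B CAS): counter=3 r=(0,2,0) succ=(0,2,1) retry=(1,0,1)
step 11 (B LOAD): counter=3 r=(0,3,0) succ=(0,2,1) retry=(1,0,1)
step 12 (B CAS): counter=4 r=(0,3,0) succ=(0,3,1) retry=(1,0,1)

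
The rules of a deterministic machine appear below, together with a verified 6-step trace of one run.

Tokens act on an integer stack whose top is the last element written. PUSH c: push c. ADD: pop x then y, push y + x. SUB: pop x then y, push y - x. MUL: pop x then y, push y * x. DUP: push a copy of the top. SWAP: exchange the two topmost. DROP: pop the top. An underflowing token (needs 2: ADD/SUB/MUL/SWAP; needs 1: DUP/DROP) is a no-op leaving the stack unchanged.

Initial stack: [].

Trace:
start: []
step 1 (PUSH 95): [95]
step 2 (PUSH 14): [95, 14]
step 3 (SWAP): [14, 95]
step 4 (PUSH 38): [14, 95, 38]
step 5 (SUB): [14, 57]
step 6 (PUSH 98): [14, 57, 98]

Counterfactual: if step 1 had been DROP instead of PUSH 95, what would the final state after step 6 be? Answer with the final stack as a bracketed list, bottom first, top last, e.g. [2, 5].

(re-executing from step 1 with the substitution; state before step 1: [])
step 1 (DROP): []
step 2 (PUSH 14): [14]
step 3 (SWAP): [14]
step 4 (PUSH 38): [14, 38]
step 5 (SUB): [-24]
step 6 (PUSH 98): [-24, 98]

[-24, 98]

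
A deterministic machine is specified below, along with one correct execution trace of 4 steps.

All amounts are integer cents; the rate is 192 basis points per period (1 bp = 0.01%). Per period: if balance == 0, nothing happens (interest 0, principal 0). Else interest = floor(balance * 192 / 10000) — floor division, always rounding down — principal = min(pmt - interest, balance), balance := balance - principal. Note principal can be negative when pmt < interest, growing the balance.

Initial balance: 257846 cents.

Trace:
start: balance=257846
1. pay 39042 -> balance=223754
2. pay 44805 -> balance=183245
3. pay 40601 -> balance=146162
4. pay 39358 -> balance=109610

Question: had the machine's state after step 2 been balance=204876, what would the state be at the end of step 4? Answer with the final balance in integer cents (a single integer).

132079

state after step 2 := balance=204876
3. pay 40601 -> balance=168208
4. pay 39358 -> balance=132079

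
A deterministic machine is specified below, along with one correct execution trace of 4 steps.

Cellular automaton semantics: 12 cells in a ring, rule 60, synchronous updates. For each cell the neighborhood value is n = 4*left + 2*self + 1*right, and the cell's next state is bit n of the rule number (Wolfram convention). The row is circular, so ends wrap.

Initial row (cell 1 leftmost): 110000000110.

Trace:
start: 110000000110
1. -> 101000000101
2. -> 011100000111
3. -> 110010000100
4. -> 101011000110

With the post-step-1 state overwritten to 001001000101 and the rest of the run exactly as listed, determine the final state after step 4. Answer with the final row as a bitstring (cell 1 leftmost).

state after step 1 := 001001000101
2. -> 101101100111
3. -> 011011010100
4. -> 010110111110

010110111110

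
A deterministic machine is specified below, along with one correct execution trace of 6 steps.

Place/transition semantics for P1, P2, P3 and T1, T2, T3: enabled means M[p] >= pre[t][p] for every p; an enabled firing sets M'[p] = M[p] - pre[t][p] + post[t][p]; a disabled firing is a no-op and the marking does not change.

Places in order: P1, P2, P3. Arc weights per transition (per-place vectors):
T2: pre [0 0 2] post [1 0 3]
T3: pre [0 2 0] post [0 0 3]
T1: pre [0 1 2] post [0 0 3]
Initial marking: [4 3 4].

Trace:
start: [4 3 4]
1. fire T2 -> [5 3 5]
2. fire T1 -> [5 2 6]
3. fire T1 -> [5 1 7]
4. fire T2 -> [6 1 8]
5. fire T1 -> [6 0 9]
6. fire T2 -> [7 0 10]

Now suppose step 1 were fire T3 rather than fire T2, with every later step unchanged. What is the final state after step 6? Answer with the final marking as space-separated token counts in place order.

6 0 10

(re-executing from step 1 with the substitution; state before step 1: [4 3 4])
1. fire T3 -> [4 1 7]
2. fire T1 -> [4 0 8]
3. fire T1 -> [4 0 8]
4. fire T2 -> [5 0 9]
5. fire T1 -> [5 0 9]
6. fire T2 -> [6 0 10]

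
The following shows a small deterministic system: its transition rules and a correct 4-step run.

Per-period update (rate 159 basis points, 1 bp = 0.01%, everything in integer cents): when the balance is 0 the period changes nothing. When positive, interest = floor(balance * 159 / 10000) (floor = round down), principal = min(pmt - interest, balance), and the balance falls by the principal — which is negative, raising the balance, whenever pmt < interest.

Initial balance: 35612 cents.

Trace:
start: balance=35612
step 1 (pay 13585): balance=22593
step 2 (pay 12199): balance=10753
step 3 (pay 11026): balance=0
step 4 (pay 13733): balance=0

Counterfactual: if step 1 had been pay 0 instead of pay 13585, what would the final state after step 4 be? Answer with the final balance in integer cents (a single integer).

406

(re-executing from step 1 with the substitution; state before step 1: balance=35612)
step 1 (pay 0): balance=36178
step 2 (pay 12199): balance=24554
step 3 (pay 11026): balance=13918
step 4 (pay 13733): balance=406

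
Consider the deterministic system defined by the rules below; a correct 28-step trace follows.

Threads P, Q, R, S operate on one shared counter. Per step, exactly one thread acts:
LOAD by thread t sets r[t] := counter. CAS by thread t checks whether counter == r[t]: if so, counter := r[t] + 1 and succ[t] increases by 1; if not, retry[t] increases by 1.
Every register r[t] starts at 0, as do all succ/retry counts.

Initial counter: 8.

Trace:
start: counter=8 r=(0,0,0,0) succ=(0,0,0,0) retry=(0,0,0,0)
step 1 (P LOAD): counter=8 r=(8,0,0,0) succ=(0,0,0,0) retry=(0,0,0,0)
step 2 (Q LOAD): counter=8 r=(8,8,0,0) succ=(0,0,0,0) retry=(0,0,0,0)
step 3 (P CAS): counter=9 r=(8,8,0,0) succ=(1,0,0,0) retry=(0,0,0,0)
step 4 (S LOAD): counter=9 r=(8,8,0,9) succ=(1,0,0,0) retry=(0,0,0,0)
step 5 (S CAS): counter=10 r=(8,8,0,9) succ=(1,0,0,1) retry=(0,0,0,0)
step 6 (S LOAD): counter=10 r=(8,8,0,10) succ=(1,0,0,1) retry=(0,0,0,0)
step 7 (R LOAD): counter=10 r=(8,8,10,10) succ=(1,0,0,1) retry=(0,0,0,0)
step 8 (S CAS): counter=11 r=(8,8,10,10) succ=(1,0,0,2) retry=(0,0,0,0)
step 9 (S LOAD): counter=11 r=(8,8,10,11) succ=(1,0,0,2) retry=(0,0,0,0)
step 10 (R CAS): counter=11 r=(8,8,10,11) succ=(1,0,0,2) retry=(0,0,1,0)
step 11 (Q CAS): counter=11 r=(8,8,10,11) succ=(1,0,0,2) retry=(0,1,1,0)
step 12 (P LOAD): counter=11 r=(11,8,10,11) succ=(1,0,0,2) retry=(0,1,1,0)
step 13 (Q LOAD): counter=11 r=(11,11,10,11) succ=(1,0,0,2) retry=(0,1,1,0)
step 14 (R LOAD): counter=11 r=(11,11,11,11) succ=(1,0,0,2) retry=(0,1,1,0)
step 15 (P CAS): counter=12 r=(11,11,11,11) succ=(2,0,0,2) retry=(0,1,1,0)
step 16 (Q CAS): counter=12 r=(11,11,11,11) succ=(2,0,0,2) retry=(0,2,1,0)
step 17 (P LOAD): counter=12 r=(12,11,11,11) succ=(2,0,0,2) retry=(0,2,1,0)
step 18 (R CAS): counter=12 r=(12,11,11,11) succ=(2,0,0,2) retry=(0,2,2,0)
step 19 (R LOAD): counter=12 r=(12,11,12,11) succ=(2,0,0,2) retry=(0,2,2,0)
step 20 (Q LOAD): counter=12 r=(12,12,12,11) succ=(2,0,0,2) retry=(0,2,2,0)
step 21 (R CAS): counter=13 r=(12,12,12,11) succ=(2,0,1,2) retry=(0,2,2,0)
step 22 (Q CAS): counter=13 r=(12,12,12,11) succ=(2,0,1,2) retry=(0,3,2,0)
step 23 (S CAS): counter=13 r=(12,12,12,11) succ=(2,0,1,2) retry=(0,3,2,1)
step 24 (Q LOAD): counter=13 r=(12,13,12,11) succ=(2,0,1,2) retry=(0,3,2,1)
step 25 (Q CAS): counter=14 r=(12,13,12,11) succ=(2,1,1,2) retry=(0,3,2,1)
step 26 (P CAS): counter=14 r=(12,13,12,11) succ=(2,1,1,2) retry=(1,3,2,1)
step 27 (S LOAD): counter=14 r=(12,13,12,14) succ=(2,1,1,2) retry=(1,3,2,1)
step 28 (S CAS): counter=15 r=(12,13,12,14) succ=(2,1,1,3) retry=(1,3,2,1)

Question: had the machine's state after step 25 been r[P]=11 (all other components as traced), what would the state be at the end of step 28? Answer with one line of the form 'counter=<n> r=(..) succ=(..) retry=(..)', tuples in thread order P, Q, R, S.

state after step 25 := counter=14 r=(11,13,12,11) succ=(2,1,1,2) retry=(0,3,2,1)
step 26 (P CAS): counter=14 r=(11,13,12,11) succ=(2,1,1,2) retry=(1,3,2,1)
step 27 (S LOAD): counter=14 r=(11,13,12,14) succ=(2,1,1,2) retry=(1,3,2,1)
step 28 (S CAS): counter=15 r=(11,13,12,14) succ=(2,1,1,3) retry=(1,3,2,1)

counter=15 r=(11,13,12,14) succ=(2,1,1,3) retry=(1,3,2,1)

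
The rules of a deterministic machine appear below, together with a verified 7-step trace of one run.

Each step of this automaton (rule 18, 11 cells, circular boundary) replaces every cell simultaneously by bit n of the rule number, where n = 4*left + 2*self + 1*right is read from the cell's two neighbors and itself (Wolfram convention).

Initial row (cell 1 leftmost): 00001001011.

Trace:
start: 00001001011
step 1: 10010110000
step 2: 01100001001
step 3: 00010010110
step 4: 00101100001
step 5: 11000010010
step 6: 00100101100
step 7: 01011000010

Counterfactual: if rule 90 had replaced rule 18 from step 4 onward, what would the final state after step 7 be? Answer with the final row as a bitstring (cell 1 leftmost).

(re-executing steps 4..7 under rule 90; state before step 4: 00010010110)
step 4: 00101100111
step 5: 11001111101
step 6: 01111000101
step 7: 01001101000

01001101000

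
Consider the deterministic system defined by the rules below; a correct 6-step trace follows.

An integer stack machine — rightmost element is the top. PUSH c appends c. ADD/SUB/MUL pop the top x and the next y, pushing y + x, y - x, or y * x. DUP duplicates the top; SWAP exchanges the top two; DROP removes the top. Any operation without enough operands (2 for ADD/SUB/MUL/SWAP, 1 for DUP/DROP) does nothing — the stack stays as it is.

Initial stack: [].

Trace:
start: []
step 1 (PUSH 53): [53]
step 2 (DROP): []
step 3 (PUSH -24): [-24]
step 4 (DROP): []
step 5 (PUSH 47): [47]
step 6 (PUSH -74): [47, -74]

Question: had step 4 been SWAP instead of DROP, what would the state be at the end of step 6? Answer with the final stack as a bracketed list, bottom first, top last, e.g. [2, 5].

[-24, 47, -74]

(re-executing from step 4 with the substitution; state before step 4: [-24])
step 4 (SWAP): [-24]
step 5 (PUSH 47): [-24, 47]
step 6 (PUSH -74): [-24, 47, -74]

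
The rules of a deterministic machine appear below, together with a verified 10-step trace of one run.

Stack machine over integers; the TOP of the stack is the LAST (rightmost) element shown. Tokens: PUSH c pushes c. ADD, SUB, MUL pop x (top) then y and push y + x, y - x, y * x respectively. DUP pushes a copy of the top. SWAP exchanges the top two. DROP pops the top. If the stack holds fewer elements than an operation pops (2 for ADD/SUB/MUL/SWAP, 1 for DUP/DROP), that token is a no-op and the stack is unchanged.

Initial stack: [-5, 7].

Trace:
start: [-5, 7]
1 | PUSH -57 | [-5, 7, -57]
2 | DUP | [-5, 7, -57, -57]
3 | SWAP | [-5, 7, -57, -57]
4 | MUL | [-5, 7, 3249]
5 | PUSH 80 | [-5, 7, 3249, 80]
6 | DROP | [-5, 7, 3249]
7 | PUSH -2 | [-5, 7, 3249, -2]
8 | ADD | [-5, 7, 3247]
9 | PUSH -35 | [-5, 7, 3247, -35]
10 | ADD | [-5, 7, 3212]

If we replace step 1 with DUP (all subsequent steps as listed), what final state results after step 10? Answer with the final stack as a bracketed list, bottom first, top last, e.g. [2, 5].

[-5, 7, 12]

(re-executing from step 1 with the substitution; state before step 1: [-5, 7])
1 | DUP | [-5, 7, 7]
2 | DUP | [-5, 7, 7, 7]
3 | SWAP | [-5, 7, 7, 7]
4 | MUL | [-5, 7, 49]
5 | PUSH 80 | [-5, 7, 49, 80]
6 | DROP | [-5, 7, 49]
7 | PUSH -2 | [-5, 7, 49, -2]
8 | ADD | [-5, 7, 47]
9 | PUSH -35 | [-5, 7, 47, -35]
10 | ADD | [-5, 7, 12]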